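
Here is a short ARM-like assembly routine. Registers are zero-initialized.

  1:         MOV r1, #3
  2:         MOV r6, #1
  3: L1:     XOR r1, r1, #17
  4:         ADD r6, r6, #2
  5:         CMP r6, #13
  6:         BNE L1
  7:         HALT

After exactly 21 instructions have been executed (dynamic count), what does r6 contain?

11

MOV r1, #3 → r1=3
MOV r6, #1 → r6=1
XOR r1, r1, #17 → r1=3^17=18
ADD r6, r6, #2 → r6=1+2=3
CMP r6, #13  (cmp 3,13)
BNE L1: taken
XOR r1, r1, #17 → r1=18^17=3
ADD r6, r6, #2 → r6=3+2=5
CMP r6, #13  (cmp 5,13)
BNE L1: taken
XOR r1, r1, #17 → r1=3^17=18
ADD r6, r6, #2 → r6=5+2=7
CMP r6, #13  (cmp 7,13)
BNE L1: taken
XOR r1, r1, #17 → r1=18^17=3
ADD r6, r6, #2 → r6=7+2=9
CMP r6, #13  (cmp 9,13)
BNE L1: taken
XOR r1, r1, #17 → r1=3^17=18
ADD r6, r6, #2 → r6=9+2=11
CMP r6, #13  (cmp 11,13)
After step 21: r6 = 11.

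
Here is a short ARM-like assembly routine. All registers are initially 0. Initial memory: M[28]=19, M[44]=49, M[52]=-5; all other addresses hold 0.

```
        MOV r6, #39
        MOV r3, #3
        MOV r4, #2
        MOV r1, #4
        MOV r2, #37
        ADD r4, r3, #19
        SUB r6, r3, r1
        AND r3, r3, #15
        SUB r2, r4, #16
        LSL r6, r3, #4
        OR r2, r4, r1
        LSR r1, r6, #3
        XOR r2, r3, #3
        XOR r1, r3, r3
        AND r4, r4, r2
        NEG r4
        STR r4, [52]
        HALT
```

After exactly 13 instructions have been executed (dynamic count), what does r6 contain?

r6=39
r3=3
r4=2
r1=4
r2=37
r4=3+19=22
r6=3-4=-1
r3=3&15=3
r2=22-16=6
r6=3<<4=48
r2=22|4=22
r1=48>>3=6
r2=3^3=0
After step 13: r6 = 48.

48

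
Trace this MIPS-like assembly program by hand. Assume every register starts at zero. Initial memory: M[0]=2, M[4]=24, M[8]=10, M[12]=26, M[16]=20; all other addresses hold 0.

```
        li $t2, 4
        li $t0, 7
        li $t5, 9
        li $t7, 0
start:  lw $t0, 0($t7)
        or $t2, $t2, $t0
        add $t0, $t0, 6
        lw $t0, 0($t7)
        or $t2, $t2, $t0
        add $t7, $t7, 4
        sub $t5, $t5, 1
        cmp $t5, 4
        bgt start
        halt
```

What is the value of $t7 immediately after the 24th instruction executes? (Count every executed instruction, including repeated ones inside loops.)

$t2=4
$t0=7
$t5=9
$t7=0
$t0=M[0]=2
$t2=4|2=6
$t0=2+6=8
$t0=M[0]=2
$t2=6|2=6
$t7=0+4=4
$t5=9-1=8
cmp $t5, 4  (cmp 8,4)
bgt start: taken
$t0=M[4]=24
$t2=6|24=30
$t0=24+6=30
$t0=M[4]=24
$t2=30|24=30
$t7=4+4=8
$t5=8-1=7
cmp $t5, 4  (cmp 7,4)
bgt start: taken
$t0=M[8]=10
$t2=30|10=30
After step 24: $t7 = 8.

8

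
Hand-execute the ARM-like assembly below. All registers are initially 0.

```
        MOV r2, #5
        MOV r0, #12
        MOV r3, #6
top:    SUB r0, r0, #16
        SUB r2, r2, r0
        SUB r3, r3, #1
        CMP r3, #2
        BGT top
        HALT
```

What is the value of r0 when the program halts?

after MOV r2, #5: r2=5
after MOV r0, #12: r0=12
after MOV r3, #6: r3=6
after SUB r0, r0, #16: r0=12-16=-4
after SUB r2, r2, r0: r2=5-(-4)=9
after SUB r3, r3, #1: r3=6-1=5
CMP r3, #2  (cmp 5,2)
BGT top: taken
after SUB r0, r0, #16: r0=(-4)-16=-20
after SUB r2, r2, r0: r2=9-(-20)=29
after SUB r3, r3, #1: r3=5-1=4
CMP r3, #2  (cmp 4,2)
BGT top: taken
after SUB r0, r0, #16: r0=(-20)-16=-36
after SUB r2, r2, r0: r2=29-(-36)=65
after SUB r3, r3, #1: r3=4-1=3
CMP r3, #2  (cmp 3,2)
BGT top: taken
after SUB r0, r0, #16: r0=(-36)-16=-52
after SUB r2, r2, r0: r2=65-(-52)=117
after SUB r3, r3, #1: r3=3-1=2
CMP r3, #2  (cmp 2,2)
BGT top: not taken
halt.

-52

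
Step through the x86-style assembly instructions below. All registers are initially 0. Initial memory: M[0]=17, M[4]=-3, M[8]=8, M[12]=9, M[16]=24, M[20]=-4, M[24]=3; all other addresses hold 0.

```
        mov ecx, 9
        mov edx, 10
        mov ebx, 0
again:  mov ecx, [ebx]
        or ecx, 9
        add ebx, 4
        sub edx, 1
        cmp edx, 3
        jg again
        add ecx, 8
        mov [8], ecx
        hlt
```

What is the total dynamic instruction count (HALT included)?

mov ecx, 9 → ecx=9
mov edx, 10 → edx=10
mov ebx, 0 → ebx=0
mov ecx, [ebx] → ecx=M[0]=17
or ecx, 9 → ecx=17|9=25
add ebx, 4 → ebx=0+4=4
sub edx, 1 → edx=10-1=9
cmp edx, 3  (cmp 9,3)
jg again: taken
mov ecx, [ebx] → ecx=M[4]=-3
or ecx, 9 → ecx=(-3)|9=-3
add ebx, 4 → ebx=4+4=8
sub edx, 1 → edx=9-1=8
cmp edx, 3  (cmp 8,3)
jg again: taken
mov ecx, [ebx] → ecx=M[8]=8
or ecx, 9 → ecx=8|9=9
add ebx, 4 → ebx=8+4=12
sub edx, 1 → edx=8-1=7
cmp edx, 3  (cmp 7,3)
jg again: taken
mov ecx, [ebx] → ecx=M[12]=9
or ecx, 9 → ecx=9|9=9
add ebx, 4 → ebx=12+4=16
sub edx, 1 → edx=7-1=6
cmp edx, 3  (cmp 6,3)
jg again: taken
mov ecx, [ebx] → ecx=M[16]=24
or ecx, 9 → ecx=24|9=25
add ebx, 4 → ebx=16+4=20
sub edx, 1 → edx=6-1=5
cmp edx, 3  (cmp 5,3)
jg again: taken
mov ecx, [ebx] → ecx=M[20]=-4
or ecx, 9 → ecx=(-4)|9=-3
add ebx, 4 → ebx=20+4=24
sub edx, 1 → edx=5-1=4
cmp edx, 3  (cmp 4,3)
jg again: taken
mov ecx, [ebx] → ecx=M[24]=3
or ecx, 9 → ecx=3|9=11
add ebx, 4 → ebx=24+4=28
sub edx, 1 → edx=4-1=3
cmp edx, 3  (cmp 3,3)
jg again: not taken
add ecx, 8 → ecx=11+8=19
mov [8], ecx → M[8]=19
halt.
Total executed instructions: 48.

48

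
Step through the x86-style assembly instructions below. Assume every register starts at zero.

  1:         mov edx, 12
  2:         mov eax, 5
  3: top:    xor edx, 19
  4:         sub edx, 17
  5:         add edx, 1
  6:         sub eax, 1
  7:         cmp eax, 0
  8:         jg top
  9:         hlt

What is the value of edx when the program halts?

15

edx=12
eax=5
edx=12^19=31
edx=31-17=14
edx=14+1=15
eax=5-1=4
cmp eax, 0  (cmp 4,0)
jg top: taken
edx=15^19=28
edx=28-17=11
edx=11+1=12
eax=4-1=3
cmp eax, 0  (cmp 3,0)
jg top: taken
edx=12^19=31
edx=31-17=14
edx=14+1=15
eax=3-1=2
cmp eax, 0  (cmp 2,0)
jg top: taken
edx=15^19=28
edx=28-17=11
edx=11+1=12
eax=2-1=1
cmp eax, 0  (cmp 1,0)
jg top: taken
edx=12^19=31
edx=31-17=14
edx=14+1=15
eax=1-1=0
cmp eax, 0  (cmp 0,0)
jg top: not taken
halt.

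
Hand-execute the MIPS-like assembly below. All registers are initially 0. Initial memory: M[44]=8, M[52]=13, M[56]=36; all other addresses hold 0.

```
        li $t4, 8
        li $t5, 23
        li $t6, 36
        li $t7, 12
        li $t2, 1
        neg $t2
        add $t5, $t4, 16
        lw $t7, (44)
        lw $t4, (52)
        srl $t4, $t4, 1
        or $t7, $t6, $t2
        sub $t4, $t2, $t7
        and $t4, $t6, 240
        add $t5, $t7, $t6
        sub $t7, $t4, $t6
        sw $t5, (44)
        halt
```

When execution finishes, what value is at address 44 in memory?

$t4=8
$t5=23
$t6=36
$t7=12
$t2=1
$t2=-(1)=-1
$t5=8+16=24
$t7=M[44]=8
$t4=M[52]=13
$t4=13>>1=6
$t7=36|(-1)=-1
$t4=(-1)-(-1)=0
$t4=36&240=32
$t5=(-1)+36=35
$t7=32-36=-4
sw $t5, (44) → M[44]=35
halt.

35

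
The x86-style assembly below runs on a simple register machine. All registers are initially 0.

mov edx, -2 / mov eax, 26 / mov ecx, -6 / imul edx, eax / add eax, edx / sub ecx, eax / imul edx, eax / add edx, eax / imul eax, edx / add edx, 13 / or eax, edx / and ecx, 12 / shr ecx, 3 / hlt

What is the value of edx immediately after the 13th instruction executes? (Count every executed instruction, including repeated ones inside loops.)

1339

after mov edx, -2: edx=-2
after mov eax, 26: eax=26
after mov ecx, -6: ecx=-6
after imul edx, eax: edx=(-2)*26=-52
after add eax, edx: eax=26+(-52)=-26
after sub ecx, eax: ecx=(-6)-(-26)=20
after imul edx, eax: edx=(-52)*(-26)=1352
after add edx, eax: edx=1352+(-26)=1326
after imul eax, edx: eax=(-26)*1326=-34476
after add edx, 13: edx=1326+13=1339
after or eax, edx: eax=(-34476)|1339=-33409
after and ecx, 12: ecx=20&12=4
after shr ecx, 3: ecx=4>>3=0
After step 13: edx = 1339.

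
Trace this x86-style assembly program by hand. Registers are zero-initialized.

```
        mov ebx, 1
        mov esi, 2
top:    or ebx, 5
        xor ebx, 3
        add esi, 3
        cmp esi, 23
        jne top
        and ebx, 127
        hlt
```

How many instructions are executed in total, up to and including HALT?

39

mov ebx, 1 → ebx=1
mov esi, 2 → esi=2
or ebx, 5 → ebx=1|5=5
xor ebx, 3 → ebx=5^3=6
add esi, 3 → esi=2+3=5
cmp esi, 23  (cmp 5,23)
jne top: taken
or ebx, 5 → ebx=6|5=7
xor ebx, 3 → ebx=7^3=4
add esi, 3 → esi=5+3=8
cmp esi, 23  (cmp 8,23)
jne top: taken
or ebx, 5 → ebx=4|5=5
xor ebx, 3 → ebx=5^3=6
add esi, 3 → esi=8+3=11
cmp esi, 23  (cmp 11,23)
jne top: taken
or ebx, 5 → ebx=6|5=7
xor ebx, 3 → ebx=7^3=4
add esi, 3 → esi=11+3=14
cmp esi, 23  (cmp 14,23)
jne top: taken
or ebx, 5 → ebx=4|5=5
xor ebx, 3 → ebx=5^3=6
add esi, 3 → esi=14+3=17
cmp esi, 23  (cmp 17,23)
jne top: taken
or ebx, 5 → ebx=6|5=7
xor ebx, 3 → ebx=7^3=4
add esi, 3 → esi=17+3=20
cmp esi, 23  (cmp 20,23)
jne top: taken
or ebx, 5 → ebx=4|5=5
xor ebx, 3 → ebx=5^3=6
add esi, 3 → esi=20+3=23
cmp esi, 23  (cmp 23,23)
jne top: not taken
and ebx, 127 → ebx=6&127=6
halt.
Total executed instructions: 39.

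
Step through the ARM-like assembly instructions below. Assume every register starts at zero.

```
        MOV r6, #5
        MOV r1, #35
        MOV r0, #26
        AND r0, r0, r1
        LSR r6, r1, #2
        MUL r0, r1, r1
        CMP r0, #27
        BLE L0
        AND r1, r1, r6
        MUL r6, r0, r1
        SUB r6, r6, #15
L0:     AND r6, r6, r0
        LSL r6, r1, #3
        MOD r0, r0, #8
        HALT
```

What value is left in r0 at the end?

MOV r6, #5 → r6=5
MOV r1, #35 → r1=35
MOV r0, #26 → r0=26
AND r0, r0, r1 → r0=26&35=2
LSR r6, r1, #2 → r6=35>>2=8
MUL r0, r1, r1 → r0=35*35=1225
CMP r0, #27  (cmp 1225,27)
BLE L0: not taken
AND r1, r1, r6 → r1=35&8=0
MUL r6, r0, r1 → r6=1225*0=0
SUB r6, r6, #15 → r6=0-15=-15
AND r6, r6, r0 → r6=(-15)&1225=1217
LSL r6, r1, #3 → r6=0<<3=0
MOD r0, r0, #8 → r0=1225%8=1
halt.

1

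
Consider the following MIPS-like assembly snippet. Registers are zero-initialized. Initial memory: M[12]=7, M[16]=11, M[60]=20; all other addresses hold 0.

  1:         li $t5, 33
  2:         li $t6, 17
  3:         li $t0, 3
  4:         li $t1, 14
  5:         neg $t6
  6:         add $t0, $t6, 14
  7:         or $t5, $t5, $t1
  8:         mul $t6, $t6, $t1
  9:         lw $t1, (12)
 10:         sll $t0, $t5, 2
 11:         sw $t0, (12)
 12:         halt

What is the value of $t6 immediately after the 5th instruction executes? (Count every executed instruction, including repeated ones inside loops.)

-17

li $t5, 33 → $t5=33
li $t6, 17 → $t6=17
li $t0, 3 → $t0=3
li $t1, 14 → $t1=14
neg $t6 → $t6=-(17)=-17
After step 5: $t6 = -17.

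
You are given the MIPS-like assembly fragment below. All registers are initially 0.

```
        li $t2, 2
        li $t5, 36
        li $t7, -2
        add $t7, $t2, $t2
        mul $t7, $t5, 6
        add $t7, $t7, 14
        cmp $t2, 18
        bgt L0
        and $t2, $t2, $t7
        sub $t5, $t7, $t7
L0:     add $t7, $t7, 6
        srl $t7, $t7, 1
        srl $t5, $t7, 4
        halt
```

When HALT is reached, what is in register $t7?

after li $t2, 2: $t2=2
after li $t5, 36: $t5=36
after li $t7, -2: $t7=-2
after add $t7, $t2, $t2: $t7=2+2=4
after mul $t7, $t5, 6: $t7=36*6=216
after add $t7, $t7, 14: $t7=216+14=230
cmp $t2, 18  (cmp 2,18)
bgt L0: not taken
after and $t2, $t2, $t7: $t2=2&230=2
after sub $t5, $t7, $t7: $t5=230-230=0
after add $t7, $t7, 6: $t7=230+6=236
after srl $t7, $t7, 1: $t7=236>>1=118
after srl $t5, $t7, 4: $t5=118>>4=7
halt.

118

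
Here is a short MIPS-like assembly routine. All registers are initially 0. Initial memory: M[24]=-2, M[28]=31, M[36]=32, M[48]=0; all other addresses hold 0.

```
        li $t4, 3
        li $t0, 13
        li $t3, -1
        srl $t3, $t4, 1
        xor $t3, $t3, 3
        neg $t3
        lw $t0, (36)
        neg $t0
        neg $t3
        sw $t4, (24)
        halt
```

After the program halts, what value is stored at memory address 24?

after li $t4, 3: $t4=3
after li $t0, 13: $t0=13
after li $t3, -1: $t3=-1
after srl $t3, $t4, 1: $t3=3>>1=1
after xor $t3, $t3, 3: $t3=1^3=2
after neg $t3: $t3=-(2)=-2
after lw $t0, (36): $t0=M[36]=32
after neg $t0: $t0=-(32)=-32
after neg $t3: $t3=-(-2)=2
sw $t4, (24) → M[24]=3
halt.

3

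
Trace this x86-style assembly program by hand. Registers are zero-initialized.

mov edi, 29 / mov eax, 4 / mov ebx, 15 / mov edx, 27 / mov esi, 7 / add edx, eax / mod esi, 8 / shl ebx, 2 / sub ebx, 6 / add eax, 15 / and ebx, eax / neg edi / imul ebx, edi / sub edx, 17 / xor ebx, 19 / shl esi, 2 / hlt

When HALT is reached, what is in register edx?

14

mov edi, 29 → edi=29
mov eax, 4 → eax=4
mov ebx, 15 → ebx=15
mov edx, 27 → edx=27
mov esi, 7 → esi=7
add edx, eax → edx=27+4=31
mod esi, 8 → esi=7%8=7
shl ebx, 2 → ebx=15<<2=60
sub ebx, 6 → ebx=60-6=54
add eax, 15 → eax=4+15=19
and ebx, eax → ebx=54&19=18
neg edi → edi=-(29)=-29
imul ebx, edi → ebx=18*(-29)=-522
sub edx, 17 → edx=31-17=14
xor ebx, 19 → ebx=(-522)^19=-539
shl esi, 2 → esi=7<<2=28
halt.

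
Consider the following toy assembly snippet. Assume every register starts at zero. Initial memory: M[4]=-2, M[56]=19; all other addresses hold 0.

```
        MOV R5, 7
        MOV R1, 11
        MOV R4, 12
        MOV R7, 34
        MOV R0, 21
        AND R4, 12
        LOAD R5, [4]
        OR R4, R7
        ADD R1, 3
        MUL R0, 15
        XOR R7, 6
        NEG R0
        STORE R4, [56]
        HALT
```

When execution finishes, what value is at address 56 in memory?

MOV R5, 7 → R5=7
MOV R1, 11 → R1=11
MOV R4, 12 → R4=12
MOV R7, 34 → R7=34
MOV R0, 21 → R0=21
AND R4, 12 → R4=12&12=12
LOAD R5, [4] → R5=M[4]=-2
OR R4, R7 → R4=12|34=46
ADD R1, 3 → R1=11+3=14
MUL R0, 15 → R0=21*15=315
XOR R7, 6 → R7=34^6=36
NEG R0 → R0=-(315)=-315
STORE R4, [56] → M[56]=46
halt.

46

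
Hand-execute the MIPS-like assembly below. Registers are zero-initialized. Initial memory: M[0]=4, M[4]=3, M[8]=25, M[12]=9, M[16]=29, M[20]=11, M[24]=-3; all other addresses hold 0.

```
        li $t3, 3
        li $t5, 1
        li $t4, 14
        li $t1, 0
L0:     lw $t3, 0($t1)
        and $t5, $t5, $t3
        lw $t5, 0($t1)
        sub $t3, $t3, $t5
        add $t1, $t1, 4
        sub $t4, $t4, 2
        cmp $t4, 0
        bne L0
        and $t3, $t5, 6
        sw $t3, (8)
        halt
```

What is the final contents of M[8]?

4

$t3=3
$t5=1
$t4=14
$t1=0
$t3=M[0]=4
$t5=1&4=0
$t5=M[0]=4
$t3=4-4=0
$t1=0+4=4
$t4=14-2=12
cmp $t4, 0  (cmp 12,0)
bne L0: taken
$t3=M[4]=3
$t5=4&3=0
$t5=M[4]=3
$t3=3-3=0
$t1=4+4=8
$t4=12-2=10
cmp $t4, 0  (cmp 10,0)
bne L0: taken
$t3=M[8]=25
$t5=3&25=1
$t5=M[8]=25
$t3=25-25=0
$t1=8+4=12
$t4=10-2=8
cmp $t4, 0  (cmp 8,0)
bne L0: taken
$t3=M[12]=9
$t5=25&9=9
$t5=M[12]=9
$t3=9-9=0
$t1=12+4=16
$t4=8-2=6
cmp $t4, 0  (cmp 6,0)
bne L0: taken
$t3=M[16]=29
$t5=9&29=9
$t5=M[16]=29
$t3=29-29=0
$t1=16+4=20
$t4=6-2=4
cmp $t4, 0  (cmp 4,0)
bne L0: taken
$t3=M[20]=11
$t5=29&11=9
$t5=M[20]=11
$t3=11-11=0
$t1=20+4=24
$t4=4-2=2
cmp $t4, 0  (cmp 2,0)
bne L0: taken
$t3=M[24]=-3
$t5=11&(-3)=9
$t5=M[24]=-3
$t3=(-3)-(-3)=0
$t1=24+4=28
$t4=2-2=0
cmp $t4, 0  (cmp 0,0)
bne L0: not taken
$t3=(-3)&6=4
sw $t3, (8) → M[8]=4
halt.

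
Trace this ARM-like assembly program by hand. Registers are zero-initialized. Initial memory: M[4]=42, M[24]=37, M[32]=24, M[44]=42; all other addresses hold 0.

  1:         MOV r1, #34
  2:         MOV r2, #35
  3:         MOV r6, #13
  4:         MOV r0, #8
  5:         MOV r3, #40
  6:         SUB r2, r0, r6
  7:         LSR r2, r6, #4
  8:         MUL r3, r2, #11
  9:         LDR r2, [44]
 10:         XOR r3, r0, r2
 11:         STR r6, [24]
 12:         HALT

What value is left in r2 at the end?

MOV r1, #34 → r1=34
MOV r2, #35 → r2=35
MOV r6, #13 → r6=13
MOV r0, #8 → r0=8
MOV r3, #40 → r3=40
SUB r2, r0, r6 → r2=8-13=-5
LSR r2, r6, #4 → r2=13>>4=0
MUL r3, r2, #11 → r3=0*11=0
LDR r2, [44] → r2=M[44]=42
XOR r3, r0, r2 → r3=8^42=34
STR r6, [24] → M[24]=13
halt.

42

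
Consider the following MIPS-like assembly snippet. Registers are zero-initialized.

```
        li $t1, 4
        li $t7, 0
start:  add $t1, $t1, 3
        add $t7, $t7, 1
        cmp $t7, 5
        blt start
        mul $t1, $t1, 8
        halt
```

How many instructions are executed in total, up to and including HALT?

24

after li $t1, 4: $t1=4
after li $t7, 0: $t7=0
after add $t1, $t1, 3: $t1=4+3=7
after add $t7, $t7, 1: $t7=0+1=1
cmp $t7, 5  (cmp 1,5)
blt start: taken
after add $t1, $t1, 3: $t1=7+3=10
after add $t7, $t7, 1: $t7=1+1=2
cmp $t7, 5  (cmp 2,5)
blt start: taken
after add $t1, $t1, 3: $t1=10+3=13
after add $t7, $t7, 1: $t7=2+1=3
cmp $t7, 5  (cmp 3,5)
blt start: taken
after add $t1, $t1, 3: $t1=13+3=16
after add $t7, $t7, 1: $t7=3+1=4
cmp $t7, 5  (cmp 4,5)
blt start: taken
after add $t1, $t1, 3: $t1=16+3=19
after add $t7, $t7, 1: $t7=4+1=5
cmp $t7, 5  (cmp 5,5)
blt start: not taken
after mul $t1, $t1, 8: $t1=19*8=152
halt.
Total executed instructions: 24.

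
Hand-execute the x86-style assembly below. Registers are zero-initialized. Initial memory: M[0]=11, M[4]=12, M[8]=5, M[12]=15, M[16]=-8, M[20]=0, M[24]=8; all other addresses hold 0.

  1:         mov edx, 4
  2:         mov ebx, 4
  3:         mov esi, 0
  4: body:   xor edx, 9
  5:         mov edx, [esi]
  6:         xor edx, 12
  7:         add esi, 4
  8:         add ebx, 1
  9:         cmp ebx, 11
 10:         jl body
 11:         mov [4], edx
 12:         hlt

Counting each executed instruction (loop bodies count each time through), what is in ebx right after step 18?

edx=4
ebx=4
esi=0
edx=4^9=13
edx=M[0]=11
edx=11^12=7
esi=0+4=4
ebx=4+1=5
cmp ebx, 11  (cmp 5,11)
jl body: taken
edx=7^9=14
edx=M[4]=12
edx=12^12=0
esi=4+4=8
ebx=5+1=6
cmp ebx, 11  (cmp 6,11)
jl body: taken
edx=0^9=9
After step 18: ebx = 6.

6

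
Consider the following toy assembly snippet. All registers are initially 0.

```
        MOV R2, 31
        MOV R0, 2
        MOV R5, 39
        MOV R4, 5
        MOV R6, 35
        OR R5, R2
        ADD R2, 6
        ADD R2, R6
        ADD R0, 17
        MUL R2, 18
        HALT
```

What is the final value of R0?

19

MOV R2, 31 → R2=31
MOV R0, 2 → R0=2
MOV R5, 39 → R5=39
MOV R4, 5 → R4=5
MOV R6, 35 → R6=35
OR R5, R2 → R5=39|31=63
ADD R2, 6 → R2=31+6=37
ADD R2, R6 → R2=37+35=72
ADD R0, 17 → R0=2+17=19
MUL R2, 18 → R2=72*18=1296
halt.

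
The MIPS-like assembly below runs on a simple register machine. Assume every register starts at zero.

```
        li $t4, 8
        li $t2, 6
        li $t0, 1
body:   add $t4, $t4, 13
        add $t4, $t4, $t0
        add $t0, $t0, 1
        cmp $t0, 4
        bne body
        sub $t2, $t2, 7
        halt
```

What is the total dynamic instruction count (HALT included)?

20

$t4=8
$t2=6
$t0=1
$t4=8+13=21
$t4=21+1=22
$t0=1+1=2
cmp $t0, 4  (cmp 2,4)
bne body: taken
$t4=22+13=35
$t4=35+2=37
$t0=2+1=3
cmp $t0, 4  (cmp 3,4)
bne body: taken
$t4=37+13=50
$t4=50+3=53
$t0=3+1=4
cmp $t0, 4  (cmp 4,4)
bne body: not taken
$t2=6-7=-1
halt.
Total executed instructions: 20.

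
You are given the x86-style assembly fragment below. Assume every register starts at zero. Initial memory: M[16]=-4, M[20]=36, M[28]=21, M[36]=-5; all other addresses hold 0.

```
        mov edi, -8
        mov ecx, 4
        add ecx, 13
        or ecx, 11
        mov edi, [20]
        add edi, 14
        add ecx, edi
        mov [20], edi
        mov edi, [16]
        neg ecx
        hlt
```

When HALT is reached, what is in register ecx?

mov edi, -8 → edi=-8
mov ecx, 4 → ecx=4
add ecx, 13 → ecx=4+13=17
or ecx, 11 → ecx=17|11=27
mov edi, [20] → edi=M[20]=36
add edi, 14 → edi=36+14=50
add ecx, edi → ecx=27+50=77
mov [20], edi → M[20]=50
mov edi, [16] → edi=M[16]=-4
neg ecx → ecx=-(77)=-77
halt.

-77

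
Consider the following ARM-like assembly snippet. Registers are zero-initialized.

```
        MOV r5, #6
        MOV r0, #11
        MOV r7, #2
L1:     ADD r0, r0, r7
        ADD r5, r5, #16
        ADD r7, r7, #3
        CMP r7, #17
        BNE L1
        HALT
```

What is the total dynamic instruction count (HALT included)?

r5=6
r0=11
r7=2
r0=11+2=13
r5=6+16=22
r7=2+3=5
CMP r7, #17  (cmp 5,17)
BNE L1: taken
r0=13+5=18
r5=22+16=38
r7=5+3=8
CMP r7, #17  (cmp 8,17)
BNE L1: taken
r0=18+8=26
r5=38+16=54
r7=8+3=11
CMP r7, #17  (cmp 11,17)
BNE L1: taken
r0=26+11=37
r5=54+16=70
r7=11+3=14
CMP r7, #17  (cmp 14,17)
BNE L1: taken
r0=37+14=51
r5=70+16=86
r7=14+3=17
CMP r7, #17  (cmp 17,17)
BNE L1: not taken
halt.
Total executed instructions: 29.

29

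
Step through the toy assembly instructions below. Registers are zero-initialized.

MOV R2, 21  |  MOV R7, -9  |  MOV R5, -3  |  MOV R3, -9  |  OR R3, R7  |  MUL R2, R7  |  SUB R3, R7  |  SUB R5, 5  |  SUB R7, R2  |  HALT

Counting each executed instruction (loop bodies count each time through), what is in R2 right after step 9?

-189

after MOV R2, 21: R2=21
after MOV R7, -9: R7=-9
after MOV R5, -3: R5=-3
after MOV R3, -9: R3=-9
after OR R3, R7: R3=(-9)|(-9)=-9
after MUL R2, R7: R2=21*(-9)=-189
after SUB R3, R7: R3=(-9)-(-9)=0
after SUB R5, 5: R5=(-3)-5=-8
after SUB R7, R2: R7=(-9)-(-189)=180
After step 9: R2 = -189.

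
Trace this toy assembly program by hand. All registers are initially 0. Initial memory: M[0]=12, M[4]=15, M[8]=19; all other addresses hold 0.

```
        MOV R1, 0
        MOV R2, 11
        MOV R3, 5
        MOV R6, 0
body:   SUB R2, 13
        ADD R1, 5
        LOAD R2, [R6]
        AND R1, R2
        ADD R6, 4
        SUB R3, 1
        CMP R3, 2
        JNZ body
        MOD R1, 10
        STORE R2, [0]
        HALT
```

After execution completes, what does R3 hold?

after MOV R1, 0: R1=0
after MOV R2, 11: R2=11
after MOV R3, 5: R3=5
after MOV R6, 0: R6=0
after SUB R2, 13: R2=11-13=-2
after ADD R1, 5: R1=0+5=5
after LOAD R2, [R6]: R2=M[0]=12
after AND R1, R2: R1=5&12=4
after ADD R6, 4: R6=0+4=4
after SUB R3, 1: R3=5-1=4
CMP R3, 2  (cmp 4,2)
JNZ body: taken
after SUB R2, 13: R2=12-13=-1
after ADD R1, 5: R1=4+5=9
after LOAD R2, [R6]: R2=M[4]=15
after AND R1, R2: R1=9&15=9
after ADD R6, 4: R6=4+4=8
after SUB R3, 1: R3=4-1=3
CMP R3, 2  (cmp 3,2)
JNZ body: taken
after SUB R2, 13: R2=15-13=2
after ADD R1, 5: R1=9+5=14
after LOAD R2, [R6]: R2=M[8]=19
after AND R1, R2: R1=14&19=2
after ADD R6, 4: R6=8+4=12
after SUB R3, 1: R3=3-1=2
CMP R3, 2  (cmp 2,2)
JNZ body: not taken
after MOD R1, 10: R1=2%10=2
STORE R2, [0] → M[0]=19
halt.

2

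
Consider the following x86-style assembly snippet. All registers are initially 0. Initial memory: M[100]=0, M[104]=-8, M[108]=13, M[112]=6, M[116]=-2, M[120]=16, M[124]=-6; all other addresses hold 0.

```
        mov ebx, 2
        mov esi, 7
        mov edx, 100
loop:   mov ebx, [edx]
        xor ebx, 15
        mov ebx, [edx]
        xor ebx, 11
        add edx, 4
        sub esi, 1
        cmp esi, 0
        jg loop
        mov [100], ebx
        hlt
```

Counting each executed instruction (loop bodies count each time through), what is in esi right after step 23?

after mov ebx, 2: ebx=2
after mov esi, 7: esi=7
after mov edx, 100: edx=100
after mov ebx, [edx]: ebx=M[100]=0
after xor ebx, 15: ebx=0^15=15
after mov ebx, [edx]: ebx=M[100]=0
after xor ebx, 11: ebx=0^11=11
after add edx, 4: edx=100+4=104
after sub esi, 1: esi=7-1=6
cmp esi, 0  (cmp 6,0)
jg loop: taken
after mov ebx, [edx]: ebx=M[104]=-8
after xor ebx, 15: ebx=(-8)^15=-9
after mov ebx, [edx]: ebx=M[104]=-8
after xor ebx, 11: ebx=(-8)^11=-13
after add edx, 4: edx=104+4=108
after sub esi, 1: esi=6-1=5
cmp esi, 0  (cmp 5,0)
jg loop: taken
after mov ebx, [edx]: ebx=M[108]=13
after xor ebx, 15: ebx=13^15=2
after mov ebx, [edx]: ebx=M[108]=13
after xor ebx, 11: ebx=13^11=6
After step 23: esi = 5.

5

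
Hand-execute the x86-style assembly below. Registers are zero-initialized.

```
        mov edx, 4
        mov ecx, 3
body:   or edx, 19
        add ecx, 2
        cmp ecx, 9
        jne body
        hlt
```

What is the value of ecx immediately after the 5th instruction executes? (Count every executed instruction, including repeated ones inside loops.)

after mov edx, 4: edx=4
after mov ecx, 3: ecx=3
after or edx, 19: edx=4|19=23
after add ecx, 2: ecx=3+2=5
cmp ecx, 9  (cmp 5,9)
After step 5: ecx = 5.

5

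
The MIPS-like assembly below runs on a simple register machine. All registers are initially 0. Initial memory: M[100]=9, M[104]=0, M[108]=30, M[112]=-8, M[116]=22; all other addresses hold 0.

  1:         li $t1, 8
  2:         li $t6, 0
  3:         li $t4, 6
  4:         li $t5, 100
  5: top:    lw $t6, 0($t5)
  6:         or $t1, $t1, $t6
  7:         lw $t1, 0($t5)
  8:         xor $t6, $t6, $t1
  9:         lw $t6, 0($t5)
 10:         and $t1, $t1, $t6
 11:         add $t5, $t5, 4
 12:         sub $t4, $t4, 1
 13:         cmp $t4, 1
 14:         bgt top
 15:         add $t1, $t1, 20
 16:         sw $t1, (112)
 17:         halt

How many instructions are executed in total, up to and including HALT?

57

after li $t1, 8: $t1=8
after li $t6, 0: $t6=0
after li $t4, 6: $t4=6
after li $t5, 100: $t5=100
after lw $t6, 0($t5): $t6=M[100]=9
after or $t1, $t1, $t6: $t1=8|9=9
after lw $t1, 0($t5): $t1=M[100]=9
after xor $t6, $t6, $t1: $t6=9^9=0
after lw $t6, 0($t5): $t6=M[100]=9
after and $t1, $t1, $t6: $t1=9&9=9
after add $t5, $t5, 4: $t5=100+4=104
after sub $t4, $t4, 1: $t4=6-1=5
cmp $t4, 1  (cmp 5,1)
bgt top: taken
after lw $t6, 0($t5): $t6=M[104]=0
after or $t1, $t1, $t6: $t1=9|0=9
after lw $t1, 0($t5): $t1=M[104]=0
after xor $t6, $t6, $t1: $t6=0^0=0
after lw $t6, 0($t5): $t6=M[104]=0
after and $t1, $t1, $t6: $t1=0&0=0
after add $t5, $t5, 4: $t5=104+4=108
after sub $t4, $t4, 1: $t4=5-1=4
cmp $t4, 1  (cmp 4,1)
bgt top: taken
after lw $t6, 0($t5): $t6=M[108]=30
after or $t1, $t1, $t6: $t1=0|30=30
after lw $t1, 0($t5): $t1=M[108]=30
after xor $t6, $t6, $t1: $t6=30^30=0
after lw $t6, 0($t5): $t6=M[108]=30
after and $t1, $t1, $t6: $t1=30&30=30
after add $t5, $t5, 4: $t5=108+4=112
after sub $t4, $t4, 1: $t4=4-1=3
cmp $t4, 1  (cmp 3,1)
bgt top: taken
after lw $t6, 0($t5): $t6=M[112]=-8
after or $t1, $t1, $t6: $t1=30|(-8)=-2
after lw $t1, 0($t5): $t1=M[112]=-8
after xor $t6, $t6, $t1: $t6=(-8)^(-8)=0
after lw $t6, 0($t5): $t6=M[112]=-8
after and $t1, $t1, $t6: $t1=(-8)&(-8)=-8
after add $t5, $t5, 4: $t5=112+4=116
after sub $t4, $t4, 1: $t4=3-1=2
cmp $t4, 1  (cmp 2,1)
bgt top: taken
after lw $t6, 0($t5): $t6=M[116]=22
after or $t1, $t1, $t6: $t1=(-8)|22=-2
after lw $t1, 0($t5): $t1=M[116]=22
after xor $t6, $t6, $t1: $t6=22^22=0
after lw $t6, 0($t5): $t6=M[116]=22
after and $t1, $t1, $t6: $t1=22&22=22
after add $t5, $t5, 4: $t5=116+4=120
after sub $t4, $t4, 1: $t4=2-1=1
cmp $t4, 1  (cmp 1,1)
bgt top: not taken
after add $t1, $t1, 20: $t1=22+20=42
sw $t1, (112) → M[112]=42
halt.
Total executed instructions: 57.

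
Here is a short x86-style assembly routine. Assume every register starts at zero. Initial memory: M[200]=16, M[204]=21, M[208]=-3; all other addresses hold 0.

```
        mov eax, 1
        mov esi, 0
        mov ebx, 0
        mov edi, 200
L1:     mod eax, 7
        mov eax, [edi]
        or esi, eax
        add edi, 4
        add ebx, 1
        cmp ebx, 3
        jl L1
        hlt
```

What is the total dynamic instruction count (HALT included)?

26

mov eax, 1 → eax=1
mov esi, 0 → esi=0
mov ebx, 0 → ebx=0
mov edi, 200 → edi=200
mod eax, 7 → eax=1%7=1
mov eax, [edi] → eax=M[200]=16
or esi, eax → esi=0|16=16
add edi, 4 → edi=200+4=204
add ebx, 1 → ebx=0+1=1
cmp ebx, 3  (cmp 1,3)
jl L1: taken
mod eax, 7 → eax=16%7=2
mov eax, [edi] → eax=M[204]=21
or esi, eax → esi=16|21=21
add edi, 4 → edi=204+4=208
add ebx, 1 → ebx=1+1=2
cmp ebx, 3  (cmp 2,3)
jl L1: taken
mod eax, 7 → eax=21%7=0
mov eax, [edi] → eax=M[208]=-3
or esi, eax → esi=21|(-3)=-3
add edi, 4 → edi=208+4=212
add ebx, 1 → ebx=2+1=3
cmp ebx, 3  (cmp 3,3)
jl L1: not taken
halt.
Total executed instructions: 26.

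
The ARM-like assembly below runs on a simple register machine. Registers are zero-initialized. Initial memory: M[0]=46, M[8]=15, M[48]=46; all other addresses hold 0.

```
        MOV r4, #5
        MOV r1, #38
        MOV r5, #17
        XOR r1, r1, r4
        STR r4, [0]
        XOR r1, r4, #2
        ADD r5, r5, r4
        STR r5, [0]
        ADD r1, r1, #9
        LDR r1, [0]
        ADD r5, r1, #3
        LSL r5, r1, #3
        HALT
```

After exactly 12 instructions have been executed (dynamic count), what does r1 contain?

MOV r4, #5 → r4=5
MOV r1, #38 → r1=38
MOV r5, #17 → r5=17
XOR r1, r1, r4 → r1=38^5=35
STR r4, [0] → M[0]=5
XOR r1, r4, #2 → r1=5^2=7
ADD r5, r5, r4 → r5=17+5=22
STR r5, [0] → M[0]=22
ADD r1, r1, #9 → r1=7+9=16
LDR r1, [0] → r1=M[0]=22
ADD r5, r1, #3 → r5=22+3=25
LSL r5, r1, #3 → r5=22<<3=176
After step 12: r1 = 22.

22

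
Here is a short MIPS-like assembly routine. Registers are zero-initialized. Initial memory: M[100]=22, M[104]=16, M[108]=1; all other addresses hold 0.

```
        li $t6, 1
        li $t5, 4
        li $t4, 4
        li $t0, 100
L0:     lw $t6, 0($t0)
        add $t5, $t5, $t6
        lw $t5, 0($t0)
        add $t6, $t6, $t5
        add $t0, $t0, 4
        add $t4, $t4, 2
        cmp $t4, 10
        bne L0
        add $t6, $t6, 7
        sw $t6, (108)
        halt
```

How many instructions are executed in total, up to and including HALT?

31

after li $t6, 1: $t6=1
after li $t5, 4: $t5=4
after li $t4, 4: $t4=4
after li $t0, 100: $t0=100
after lw $t6, 0($t0): $t6=M[100]=22
after add $t5, $t5, $t6: $t5=4+22=26
after lw $t5, 0($t0): $t5=M[100]=22
after add $t6, $t6, $t5: $t6=22+22=44
after add $t0, $t0, 4: $t0=100+4=104
after add $t4, $t4, 2: $t4=4+2=6
cmp $t4, 10  (cmp 6,10)
bne L0: taken
after lw $t6, 0($t0): $t6=M[104]=16
after add $t5, $t5, $t6: $t5=22+16=38
after lw $t5, 0($t0): $t5=M[104]=16
after add $t6, $t6, $t5: $t6=16+16=32
after add $t0, $t0, 4: $t0=104+4=108
after add $t4, $t4, 2: $t4=6+2=8
cmp $t4, 10  (cmp 8,10)
bne L0: taken
after lw $t6, 0($t0): $t6=M[108]=1
after add $t5, $t5, $t6: $t5=16+1=17
after lw $t5, 0($t0): $t5=M[108]=1
after add $t6, $t6, $t5: $t6=1+1=2
after add $t0, $t0, 4: $t0=108+4=112
after add $t4, $t4, 2: $t4=8+2=10
cmp $t4, 10  (cmp 10,10)
bne L0: not taken
after add $t6, $t6, 7: $t6=2+7=9
sw $t6, (108) → M[108]=9
halt.
Total executed instructions: 31.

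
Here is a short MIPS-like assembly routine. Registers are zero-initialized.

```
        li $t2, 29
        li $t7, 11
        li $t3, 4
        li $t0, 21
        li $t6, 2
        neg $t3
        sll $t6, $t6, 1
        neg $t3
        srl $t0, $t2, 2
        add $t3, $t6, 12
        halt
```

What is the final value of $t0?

7

li $t2, 29 → $t2=29
li $t7, 11 → $t7=11
li $t3, 4 → $t3=4
li $t0, 21 → $t0=21
li $t6, 2 → $t6=2
neg $t3 → $t3=-(4)=-4
sll $t6, $t6, 1 → $t6=2<<1=4
neg $t3 → $t3=-(-4)=4
srl $t0, $t2, 2 → $t0=29>>2=7
add $t3, $t6, 12 → $t3=4+12=16
halt.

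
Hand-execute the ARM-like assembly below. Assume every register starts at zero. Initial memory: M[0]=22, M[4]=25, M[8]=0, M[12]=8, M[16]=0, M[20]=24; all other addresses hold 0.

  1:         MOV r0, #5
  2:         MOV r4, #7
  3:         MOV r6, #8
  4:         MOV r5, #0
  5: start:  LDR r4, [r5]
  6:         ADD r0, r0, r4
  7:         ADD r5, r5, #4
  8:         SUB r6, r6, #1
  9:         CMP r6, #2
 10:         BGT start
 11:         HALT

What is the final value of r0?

84

r0=5
r4=7
r6=8
r5=0
r4=M[0]=22
r0=5+22=27
r5=0+4=4
r6=8-1=7
CMP r6, #2  (cmp 7,2)
BGT start: taken
r4=M[4]=25
r0=27+25=52
r5=4+4=8
r6=7-1=6
CMP r6, #2  (cmp 6,2)
BGT start: taken
r4=M[8]=0
r0=52+0=52
r5=8+4=12
r6=6-1=5
CMP r6, #2  (cmp 5,2)
BGT start: taken
r4=M[12]=8
r0=52+8=60
r5=12+4=16
r6=5-1=4
CMP r6, #2  (cmp 4,2)
BGT start: taken
r4=M[16]=0
r0=60+0=60
r5=16+4=20
r6=4-1=3
CMP r6, #2  (cmp 3,2)
BGT start: taken
r4=M[20]=24
r0=60+24=84
r5=20+4=24
r6=3-1=2
CMP r6, #2  (cmp 2,2)
BGT start: not taken
halt.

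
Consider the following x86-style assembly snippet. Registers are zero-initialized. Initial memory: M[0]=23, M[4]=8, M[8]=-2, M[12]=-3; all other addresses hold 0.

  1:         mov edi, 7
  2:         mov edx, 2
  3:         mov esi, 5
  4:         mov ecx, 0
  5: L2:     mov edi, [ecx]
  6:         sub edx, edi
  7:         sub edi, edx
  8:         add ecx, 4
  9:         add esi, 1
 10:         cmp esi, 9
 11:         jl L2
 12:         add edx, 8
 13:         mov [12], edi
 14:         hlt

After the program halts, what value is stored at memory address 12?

21

edi=7
edx=2
esi=5
ecx=0
edi=M[0]=23
edx=2-23=-21
edi=23-(-21)=44
ecx=0+4=4
esi=5+1=6
cmp esi, 9  (cmp 6,9)
jl L2: taken
edi=M[4]=8
edx=(-21)-8=-29
edi=8-(-29)=37
ecx=4+4=8
esi=6+1=7
cmp esi, 9  (cmp 7,9)
jl L2: taken
edi=M[8]=-2
edx=(-29)-(-2)=-27
edi=(-2)-(-27)=25
ecx=8+4=12
esi=7+1=8
cmp esi, 9  (cmp 8,9)
jl L2: taken
edi=M[12]=-3
edx=(-27)-(-3)=-24
edi=(-3)-(-24)=21
ecx=12+4=16
esi=8+1=9
cmp esi, 9  (cmp 9,9)
jl L2: not taken
edx=(-24)+8=-16
mov [12], edi → M[12]=21
halt.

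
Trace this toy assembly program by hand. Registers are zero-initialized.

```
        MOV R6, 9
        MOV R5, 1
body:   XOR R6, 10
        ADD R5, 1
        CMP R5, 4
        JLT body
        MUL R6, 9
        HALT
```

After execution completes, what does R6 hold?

MOV R6, 9 → R6=9
MOV R5, 1 → R5=1
XOR R6, 10 → R6=9^10=3
ADD R5, 1 → R5=1+1=2
CMP R5, 4  (cmp 2,4)
JLT body: taken
XOR R6, 10 → R6=3^10=9
ADD R5, 1 → R5=2+1=3
CMP R5, 4  (cmp 3,4)
JLT body: taken
XOR R6, 10 → R6=9^10=3
ADD R5, 1 → R5=3+1=4
CMP R5, 4  (cmp 4,4)
JLT body: not taken
MUL R6, 9 → R6=3*9=27
halt.

27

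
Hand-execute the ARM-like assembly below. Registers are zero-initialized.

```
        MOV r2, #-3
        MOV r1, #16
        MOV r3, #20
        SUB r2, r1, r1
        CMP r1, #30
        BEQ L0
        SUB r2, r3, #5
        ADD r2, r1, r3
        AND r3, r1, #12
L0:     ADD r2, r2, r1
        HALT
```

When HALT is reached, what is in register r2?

52

r2=-3
r1=16
r3=20
r2=16-16=0
CMP r1, #30  (cmp 16,30)
BEQ L0: not taken
r2=20-5=15
r2=16+20=36
r3=16&12=0
r2=36+16=52
halt.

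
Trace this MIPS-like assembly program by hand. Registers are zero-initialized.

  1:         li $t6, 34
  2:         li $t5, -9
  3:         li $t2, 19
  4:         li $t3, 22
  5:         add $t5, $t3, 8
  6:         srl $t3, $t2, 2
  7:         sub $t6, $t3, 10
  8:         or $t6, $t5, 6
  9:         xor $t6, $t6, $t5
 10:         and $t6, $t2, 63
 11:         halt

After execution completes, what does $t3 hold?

after li $t6, 34: $t6=34
after li $t5, -9: $t5=-9
after li $t2, 19: $t2=19
after li $t3, 22: $t3=22
after add $t5, $t3, 8: $t5=22+8=30
after srl $t3, $t2, 2: $t3=19>>2=4
after sub $t6, $t3, 10: $t6=4-10=-6
after or $t6, $t5, 6: $t6=30|6=30
after xor $t6, $t6, $t5: $t6=30^30=0
after and $t6, $t2, 63: $t6=19&63=19
halt.

4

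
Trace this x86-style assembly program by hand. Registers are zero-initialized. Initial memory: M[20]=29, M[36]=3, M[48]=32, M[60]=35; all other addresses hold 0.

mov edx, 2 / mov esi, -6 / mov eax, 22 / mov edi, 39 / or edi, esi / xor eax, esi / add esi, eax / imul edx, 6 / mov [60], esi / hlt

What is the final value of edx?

after mov edx, 2: edx=2
after mov esi, -6: esi=-6
after mov eax, 22: eax=22
after mov edi, 39: edi=39
after or edi, esi: edi=39|(-6)=-1
after xor eax, esi: eax=22^(-6)=-20
after add esi, eax: esi=(-6)+(-20)=-26
after imul edx, 6: edx=2*6=12
mov [60], esi → M[60]=-26
halt.

12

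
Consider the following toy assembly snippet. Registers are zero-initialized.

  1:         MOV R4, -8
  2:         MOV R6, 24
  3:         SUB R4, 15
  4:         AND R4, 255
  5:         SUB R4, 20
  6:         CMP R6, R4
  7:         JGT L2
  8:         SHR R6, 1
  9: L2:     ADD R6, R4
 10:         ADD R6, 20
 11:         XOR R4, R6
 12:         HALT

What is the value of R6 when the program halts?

245

MOV R4, -8 → R4=-8
MOV R6, 24 → R6=24
SUB R4, 15 → R4=(-8)-15=-23
AND R4, 255 → R4=(-23)&255=233
SUB R4, 20 → R4=233-20=213
CMP R6, R4  (cmp 24,213)
JGT L2: not taken
SHR R6, 1 → R6=24>>1=12
ADD R6, R4 → R6=12+213=225
ADD R6, 20 → R6=225+20=245
XOR R4, R6 → R4=213^245=32
halt.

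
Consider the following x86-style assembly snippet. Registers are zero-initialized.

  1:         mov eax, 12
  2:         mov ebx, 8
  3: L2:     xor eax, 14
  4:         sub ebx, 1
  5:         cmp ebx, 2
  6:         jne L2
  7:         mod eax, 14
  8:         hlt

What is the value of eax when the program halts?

mov eax, 12 → eax=12
mov ebx, 8 → ebx=8
xor eax, 14 → eax=12^14=2
sub ebx, 1 → ebx=8-1=7
cmp ebx, 2  (cmp 7,2)
jne L2: taken
xor eax, 14 → eax=2^14=12
sub ebx, 1 → ebx=7-1=6
cmp ebx, 2  (cmp 6,2)
jne L2: taken
xor eax, 14 → eax=12^14=2
sub ebx, 1 → ebx=6-1=5
cmp ebx, 2  (cmp 5,2)
jne L2: taken
xor eax, 14 → eax=2^14=12
sub ebx, 1 → ebx=5-1=4
cmp ebx, 2  (cmp 4,2)
jne L2: taken
xor eax, 14 → eax=12^14=2
sub ebx, 1 → ebx=4-1=3
cmp ebx, 2  (cmp 3,2)
jne L2: taken
xor eax, 14 → eax=2^14=12
sub ebx, 1 → ebx=3-1=2
cmp ebx, 2  (cmp 2,2)
jne L2: not taken
mod eax, 14 → eax=12%14=12
halt.

12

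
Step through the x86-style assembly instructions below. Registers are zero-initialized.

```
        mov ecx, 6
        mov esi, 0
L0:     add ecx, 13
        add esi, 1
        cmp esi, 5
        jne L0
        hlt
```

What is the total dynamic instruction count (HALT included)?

mov ecx, 6 → ecx=6
mov esi, 0 → esi=0
add ecx, 13 → ecx=6+13=19
add esi, 1 → esi=0+1=1
cmp esi, 5  (cmp 1,5)
jne L0: taken
add ecx, 13 → ecx=19+13=32
add esi, 1 → esi=1+1=2
cmp esi, 5  (cmp 2,5)
jne L0: taken
add ecx, 13 → ecx=32+13=45
add esi, 1 → esi=2+1=3
cmp esi, 5  (cmp 3,5)
jne L0: taken
add ecx, 13 → ecx=45+13=58
add esi, 1 → esi=3+1=4
cmp esi, 5  (cmp 4,5)
jne L0: taken
add ecx, 13 → ecx=58+13=71
add esi, 1 → esi=4+1=5
cmp esi, 5  (cmp 5,5)
jne L0: not taken
halt.
Total executed instructions: 23.

23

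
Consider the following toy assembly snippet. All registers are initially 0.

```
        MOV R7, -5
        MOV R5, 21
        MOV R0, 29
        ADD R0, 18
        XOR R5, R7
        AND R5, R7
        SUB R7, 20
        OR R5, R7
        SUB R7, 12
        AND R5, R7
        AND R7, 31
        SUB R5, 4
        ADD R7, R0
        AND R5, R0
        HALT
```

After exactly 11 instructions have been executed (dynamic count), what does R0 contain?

MOV R7, -5 → R7=-5
MOV R5, 21 → R5=21
MOV R0, 29 → R0=29
ADD R0, 18 → R0=29+18=47
XOR R5, R7 → R5=21^(-5)=-18
AND R5, R7 → R5=(-18)&(-5)=-22
SUB R7, 20 → R7=(-5)-20=-25
OR R5, R7 → R5=(-22)|(-25)=-17
SUB R7, 12 → R7=(-25)-12=-37
AND R5, R7 → R5=(-17)&(-37)=-53
AND R7, 31 → R7=(-37)&31=27
After step 11: R0 = 47.

47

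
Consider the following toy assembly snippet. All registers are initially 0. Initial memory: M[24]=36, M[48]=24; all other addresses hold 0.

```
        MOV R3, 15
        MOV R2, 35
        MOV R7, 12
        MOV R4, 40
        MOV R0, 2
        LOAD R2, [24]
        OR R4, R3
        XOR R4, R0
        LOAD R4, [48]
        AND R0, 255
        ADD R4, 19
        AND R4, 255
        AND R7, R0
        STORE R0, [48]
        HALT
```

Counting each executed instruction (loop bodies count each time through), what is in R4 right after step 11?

after MOV R3, 15: R3=15
after MOV R2, 35: R2=35
after MOV R7, 12: R7=12
after MOV R4, 40: R4=40
after MOV R0, 2: R0=2
after LOAD R2, [24]: R2=M[24]=36
after OR R4, R3: R4=40|15=47
after XOR R4, R0: R4=47^2=45
after LOAD R4, [48]: R4=M[48]=24
after AND R0, 255: R0=2&255=2
after ADD R4, 19: R4=24+19=43
After step 11: R4 = 43.

43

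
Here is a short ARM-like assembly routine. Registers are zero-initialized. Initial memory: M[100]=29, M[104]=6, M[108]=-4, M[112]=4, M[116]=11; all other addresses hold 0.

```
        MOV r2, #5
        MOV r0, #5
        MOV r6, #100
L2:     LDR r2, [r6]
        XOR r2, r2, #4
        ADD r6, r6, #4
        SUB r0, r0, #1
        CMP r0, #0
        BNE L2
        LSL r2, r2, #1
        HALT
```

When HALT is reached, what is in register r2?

MOV r2, #5 → r2=5
MOV r0, #5 → r0=5
MOV r6, #100 → r6=100
LDR r2, [r6] → r2=M[100]=29
XOR r2, r2, #4 → r2=29^4=25
ADD r6, r6, #4 → r6=100+4=104
SUB r0, r0, #1 → r0=5-1=4
CMP r0, #0  (cmp 4,0)
BNE L2: taken
LDR r2, [r6] → r2=M[104]=6
XOR r2, r2, #4 → r2=6^4=2
ADD r6, r6, #4 → r6=104+4=108
SUB r0, r0, #1 → r0=4-1=3
CMP r0, #0  (cmp 3,0)
BNE L2: taken
LDR r2, [r6] → r2=M[108]=-4
XOR r2, r2, #4 → r2=(-4)^4=-8
ADD r6, r6, #4 → r6=108+4=112
SUB r0, r0, #1 → r0=3-1=2
CMP r0, #0  (cmp 2,0)
BNE L2: taken
LDR r2, [r6] → r2=M[112]=4
XOR r2, r2, #4 → r2=4^4=0
ADD r6, r6, #4 → r6=112+4=116
SUB r0, r0, #1 → r0=2-1=1
CMP r0, #0  (cmp 1,0)
BNE L2: taken
LDR r2, [r6] → r2=M[116]=11
XOR r2, r2, #4 → r2=11^4=15
ADD r6, r6, #4 → r6=116+4=120
SUB r0, r0, #1 → r0=1-1=0
CMP r0, #0  (cmp 0,0)
BNE L2: not taken
LSL r2, r2, #1 → r2=15<<1=30
halt.

30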